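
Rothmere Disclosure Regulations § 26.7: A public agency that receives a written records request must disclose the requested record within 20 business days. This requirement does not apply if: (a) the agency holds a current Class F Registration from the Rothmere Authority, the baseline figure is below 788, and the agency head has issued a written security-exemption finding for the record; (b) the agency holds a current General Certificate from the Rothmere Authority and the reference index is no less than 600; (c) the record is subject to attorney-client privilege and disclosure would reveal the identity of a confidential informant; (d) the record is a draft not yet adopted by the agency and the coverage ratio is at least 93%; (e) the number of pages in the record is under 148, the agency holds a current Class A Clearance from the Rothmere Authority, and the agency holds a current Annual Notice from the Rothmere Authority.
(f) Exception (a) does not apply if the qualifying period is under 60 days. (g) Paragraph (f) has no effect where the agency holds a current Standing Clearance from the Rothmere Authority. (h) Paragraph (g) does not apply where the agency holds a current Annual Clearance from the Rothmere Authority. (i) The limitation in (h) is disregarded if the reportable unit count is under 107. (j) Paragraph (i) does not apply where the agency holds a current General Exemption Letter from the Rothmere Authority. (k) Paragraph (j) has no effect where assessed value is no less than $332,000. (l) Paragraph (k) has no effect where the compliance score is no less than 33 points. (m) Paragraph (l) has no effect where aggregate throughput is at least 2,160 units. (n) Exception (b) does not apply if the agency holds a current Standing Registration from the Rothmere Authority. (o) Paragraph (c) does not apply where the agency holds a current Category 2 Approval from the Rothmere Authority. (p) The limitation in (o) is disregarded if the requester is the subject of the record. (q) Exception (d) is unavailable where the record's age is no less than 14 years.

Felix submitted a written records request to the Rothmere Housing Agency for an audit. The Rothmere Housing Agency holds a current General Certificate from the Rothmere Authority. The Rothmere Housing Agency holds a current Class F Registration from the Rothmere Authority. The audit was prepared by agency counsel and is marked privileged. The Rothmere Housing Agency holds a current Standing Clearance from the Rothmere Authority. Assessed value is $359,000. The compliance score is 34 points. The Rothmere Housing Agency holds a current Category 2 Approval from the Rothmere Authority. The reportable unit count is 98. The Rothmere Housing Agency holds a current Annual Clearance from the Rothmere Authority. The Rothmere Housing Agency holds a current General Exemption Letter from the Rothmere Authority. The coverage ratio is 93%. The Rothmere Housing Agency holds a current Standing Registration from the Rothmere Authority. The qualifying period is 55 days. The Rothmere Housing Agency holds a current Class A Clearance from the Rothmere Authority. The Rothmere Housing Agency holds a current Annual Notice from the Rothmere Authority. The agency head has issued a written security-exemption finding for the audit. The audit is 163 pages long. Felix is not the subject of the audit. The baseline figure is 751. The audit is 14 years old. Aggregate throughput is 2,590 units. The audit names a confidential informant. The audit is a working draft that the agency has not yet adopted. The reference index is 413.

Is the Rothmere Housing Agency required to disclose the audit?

Exception (a) is satisfied on its face — a current Class F Registration is held; the baseline figure is 751, below the 788 limit; a written security-exemption finding has been issued. Applying paragraphs (f)–(m): (f) would limit (a) — the qualifying period is 55 days, under the 60 days limit — but (g) sets (f) aside: (g) operates against (f): a current Standing Clearance is held. (h) is engaged (a current Annual Clearance is held), but is overridden by (i): (i) is triggered — the reportable unit count is 98, under the 107 limit. (j) operates (a current General Exemption Letter is held), but is set aside by (k): (k) operates against (j): assessed value is $359,000, meeting the $332,000 threshold. (l) would limit (k) — the compliance score is 34 points, meeting the 33 points threshold — but (m) sets (l) aside: (m) is triggered — aggregate throughput is 2,590 units, meeting the 2,160 units threshold. (a) remains available.
Exception (b) does not apply: the reference index is 413, short of 600.
Exception (c) is satisfied on its face — the audit is privileged; the audit names a confidential informant. However, paragraphs (o)–(p) must be considered: (o) applies — a current Category 2 Approval is held. (p), which would lift (o), is not engaged — Felix is not the subject of the audit. (c) is therefore removed.
Exception (d)'s conditions are all satisfied: the audit is an unadopted draft; the coverage ratio is 93%, meeting the 93% threshold. But: (q) operates — the record's age is 14 years, meeting the 14 years threshold. (d) is therefore removed.
Exception (e) does not apply: the number of pages in the record is 163, not under 148.

No — exception (a) applies; the Rothmere Housing Agency is not required to disclose the audit.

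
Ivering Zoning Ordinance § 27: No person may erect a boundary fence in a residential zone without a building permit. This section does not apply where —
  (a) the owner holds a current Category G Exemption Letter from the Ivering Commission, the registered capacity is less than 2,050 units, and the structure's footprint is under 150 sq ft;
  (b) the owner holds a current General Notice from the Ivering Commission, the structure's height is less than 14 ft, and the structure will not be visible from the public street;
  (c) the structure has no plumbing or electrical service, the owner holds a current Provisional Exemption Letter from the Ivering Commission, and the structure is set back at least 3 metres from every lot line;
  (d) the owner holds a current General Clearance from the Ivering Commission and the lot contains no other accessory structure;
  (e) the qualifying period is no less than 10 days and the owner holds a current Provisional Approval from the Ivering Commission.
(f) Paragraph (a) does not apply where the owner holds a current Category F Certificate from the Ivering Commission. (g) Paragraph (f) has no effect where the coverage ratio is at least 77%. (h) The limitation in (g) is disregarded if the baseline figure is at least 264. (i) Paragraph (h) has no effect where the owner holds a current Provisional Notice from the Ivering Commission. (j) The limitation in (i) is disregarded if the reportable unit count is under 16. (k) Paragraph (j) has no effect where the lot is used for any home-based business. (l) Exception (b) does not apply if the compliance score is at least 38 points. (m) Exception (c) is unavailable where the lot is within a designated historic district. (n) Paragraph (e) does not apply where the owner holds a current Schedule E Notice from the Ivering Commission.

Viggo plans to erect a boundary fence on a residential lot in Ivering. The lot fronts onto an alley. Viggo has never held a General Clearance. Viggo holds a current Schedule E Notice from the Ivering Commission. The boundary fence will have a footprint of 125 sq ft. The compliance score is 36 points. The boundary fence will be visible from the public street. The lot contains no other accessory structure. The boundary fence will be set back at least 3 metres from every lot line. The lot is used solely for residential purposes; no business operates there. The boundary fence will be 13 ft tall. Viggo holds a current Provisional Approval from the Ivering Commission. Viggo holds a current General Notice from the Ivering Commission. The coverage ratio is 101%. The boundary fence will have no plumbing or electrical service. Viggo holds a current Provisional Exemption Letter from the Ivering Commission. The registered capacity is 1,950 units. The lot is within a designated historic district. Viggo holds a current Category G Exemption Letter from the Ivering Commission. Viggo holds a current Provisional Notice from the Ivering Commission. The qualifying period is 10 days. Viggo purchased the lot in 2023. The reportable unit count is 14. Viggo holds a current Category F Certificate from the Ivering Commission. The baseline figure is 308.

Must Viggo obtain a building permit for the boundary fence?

Exception (a): a current Category G Exemption Letter is held; the registered capacity is 1,950 units, less than the 2,050 units limit; the structure's footprint is 125 sq ft, under the 150 sq ft limit — every condition holds. But: (f) applies — a current Category F Certificate is held. (g) operates (the coverage ratio is 101%, meeting the 77% threshold), but is overridden by (h): (h) is triggered — the baseline figure is 308, meeting the 264 threshold. (i) would limit (h) — a current Provisional Notice is held — but (j) sets (i) aside: (j) operates against (i): the reportable unit count is 14, under the 16 limit. (k), which would lift (j), is not engaged — the lot is solely residential. (a) is therefore removed.
Exception (b) requires that the structure will not be visible from the public street; but the structure will be visible from the street, so (b) is unavailable.
Exception (c): there is no plumbing or electrical service; a current Provisional Exemption Letter is held; the setback is at least 3 m on every side — every condition holds. But: (m) is triggered — the lot is in a historic district. (c) is therefore removed.
Exception (d) does not apply: the General Clearance is not current.
Exception (e): the qualifying period is 10 days, meeting the 10 days threshold; a current Provisional Approval is held — every condition holds. But: (n) operates against (e): a current Schedule E Notice is held. So (e) is unavailable.
No exception is made out. Viggo falls within the general rule.

Yes — Viggo must obtain a building permit.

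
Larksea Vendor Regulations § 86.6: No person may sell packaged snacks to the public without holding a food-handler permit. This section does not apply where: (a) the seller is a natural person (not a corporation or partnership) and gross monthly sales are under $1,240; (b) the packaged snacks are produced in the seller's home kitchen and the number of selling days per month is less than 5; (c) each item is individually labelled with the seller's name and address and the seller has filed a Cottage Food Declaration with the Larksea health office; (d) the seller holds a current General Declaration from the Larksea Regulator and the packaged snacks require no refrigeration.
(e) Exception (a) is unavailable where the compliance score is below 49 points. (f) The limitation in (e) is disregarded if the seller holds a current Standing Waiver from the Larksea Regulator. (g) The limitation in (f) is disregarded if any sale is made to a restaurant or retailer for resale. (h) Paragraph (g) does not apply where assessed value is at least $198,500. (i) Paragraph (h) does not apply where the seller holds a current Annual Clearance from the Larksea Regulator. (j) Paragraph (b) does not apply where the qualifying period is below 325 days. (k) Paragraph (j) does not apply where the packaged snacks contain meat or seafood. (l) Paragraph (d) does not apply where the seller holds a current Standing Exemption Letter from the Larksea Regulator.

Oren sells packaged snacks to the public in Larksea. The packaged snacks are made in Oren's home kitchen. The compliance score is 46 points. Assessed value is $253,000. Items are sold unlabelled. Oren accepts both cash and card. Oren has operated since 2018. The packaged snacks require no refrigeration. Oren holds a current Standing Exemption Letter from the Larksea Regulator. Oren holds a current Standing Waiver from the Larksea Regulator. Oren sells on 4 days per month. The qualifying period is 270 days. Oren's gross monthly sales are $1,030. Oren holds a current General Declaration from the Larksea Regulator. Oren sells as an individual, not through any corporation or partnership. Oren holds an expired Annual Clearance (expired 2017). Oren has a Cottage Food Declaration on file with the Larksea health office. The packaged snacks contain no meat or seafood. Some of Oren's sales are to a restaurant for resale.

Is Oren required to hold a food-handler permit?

Exception (a): the seller is a natural person; gross monthly sales are $1,030, under the $1,240 limit — every condition holds. As to paragraphs (e)–(i): (e) would limit (a) — the compliance score is 46 points, below the 49 points limit — but (f) sets (e) aside: (f) applies — a current Standing Waiver is held. (g) is triggered (some sales are to a restaurant for resale), but yields to (h): (h) is engaged — assessed value is $253,000, meeting the $198,500 threshold. (i) does not operate here (the Annual Clearance is not current), so (h) stands. (a) remains available.
Exception (b): the packaged snacks are home-kitchen produced; the number of selling days per month is 4, less than the 5 limit — every condition holds. Turning to paragraphs (j)–(k): (j) operates against (b): the qualifying period is 270 days, below the 325 days limit. (k), which would lift (j), does not operate here — the packaged snacks contain no meat or seafood. (b) is therefore removed.
Exception (c) requires that each item is individually labelled with the seller's name and address; but items are sold unlabelled, so (c) is unavailable.
Exception (d) is satisfied on its face — a current General Declaration is held; the packaged snacks are shelf-stable. Turning to paragraph (l): (l) operates against (d): a current Standing Exemption Letter is held. So (d) is unavailable.

No — exception (a) applies; Oren is not required to hold a food-handler permit.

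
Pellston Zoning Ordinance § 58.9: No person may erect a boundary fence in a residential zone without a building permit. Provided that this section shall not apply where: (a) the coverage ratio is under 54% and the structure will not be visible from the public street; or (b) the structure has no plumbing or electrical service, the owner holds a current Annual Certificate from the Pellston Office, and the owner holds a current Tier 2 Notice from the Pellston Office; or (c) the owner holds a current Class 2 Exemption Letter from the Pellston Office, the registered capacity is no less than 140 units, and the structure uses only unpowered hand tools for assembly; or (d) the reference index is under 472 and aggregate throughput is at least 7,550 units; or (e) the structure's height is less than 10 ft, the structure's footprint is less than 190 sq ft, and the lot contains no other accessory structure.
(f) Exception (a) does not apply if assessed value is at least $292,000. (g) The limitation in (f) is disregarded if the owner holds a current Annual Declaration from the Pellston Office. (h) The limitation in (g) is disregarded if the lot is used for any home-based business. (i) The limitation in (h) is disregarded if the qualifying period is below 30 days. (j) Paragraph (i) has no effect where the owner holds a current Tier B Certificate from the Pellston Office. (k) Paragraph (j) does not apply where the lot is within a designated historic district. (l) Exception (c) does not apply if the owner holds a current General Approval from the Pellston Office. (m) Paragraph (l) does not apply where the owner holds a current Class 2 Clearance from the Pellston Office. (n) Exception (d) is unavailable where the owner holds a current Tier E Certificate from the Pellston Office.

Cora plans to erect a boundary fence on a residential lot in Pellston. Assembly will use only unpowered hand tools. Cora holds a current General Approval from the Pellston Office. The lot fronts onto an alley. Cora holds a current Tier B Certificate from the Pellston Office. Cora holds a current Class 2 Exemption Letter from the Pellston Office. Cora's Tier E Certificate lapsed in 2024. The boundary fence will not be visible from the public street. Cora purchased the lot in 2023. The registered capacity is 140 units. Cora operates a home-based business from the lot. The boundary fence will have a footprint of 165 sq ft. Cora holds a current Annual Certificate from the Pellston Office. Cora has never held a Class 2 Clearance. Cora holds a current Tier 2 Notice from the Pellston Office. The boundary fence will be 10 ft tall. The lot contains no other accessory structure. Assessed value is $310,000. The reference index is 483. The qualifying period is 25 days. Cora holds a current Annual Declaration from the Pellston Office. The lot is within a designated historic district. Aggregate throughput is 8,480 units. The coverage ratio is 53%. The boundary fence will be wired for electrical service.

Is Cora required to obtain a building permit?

No — exception (a) applies; Cora does not need a building permit.

Exception (a) is satisfied on its face — the coverage ratio is 53%, under the 54% limit; the structure will not be visible from the street. Applying paragraphs (f)–(k): (f) applies (assessed value is $310,000, meeting the $292,000 threshold), but is overridden by (g): (g) is engaged — a current Annual Declaration is held. (h) applies (a home-based business operates on the lot), but is set aside by (i): (i) is engaged — the qualifying period is 25 days, below the 30 days limit. (j) is triggered (a current Tier B Certificate is held), but is displaced by (k): (k) is triggered — the lot is in a historic district. (a) remains available.
Exception (b) requires that the structure has no plumbing or electrical service; but electrical service is planned, so (b) is unavailable.
Exception (c): a current Class 2 Exemption Letter is held; the registered capacity is 140 units, meeting the 140 units threshold; assembly uses only hand tools — every condition holds. But: (l) operates against (c): a current General Approval is held. (m) is inapplicable (the Class 2 Clearance is not current), so (l) stands. (c) is therefore removed.
Exception (d) requires that the reference index is under 472; but the reference index is 483, not under 472, so (d) is unavailable.
Exception (e) requires that the structure's height is less than 10 ft; but the structure's height is 10 ft, not less than 10 ft, so (e) is unavailable.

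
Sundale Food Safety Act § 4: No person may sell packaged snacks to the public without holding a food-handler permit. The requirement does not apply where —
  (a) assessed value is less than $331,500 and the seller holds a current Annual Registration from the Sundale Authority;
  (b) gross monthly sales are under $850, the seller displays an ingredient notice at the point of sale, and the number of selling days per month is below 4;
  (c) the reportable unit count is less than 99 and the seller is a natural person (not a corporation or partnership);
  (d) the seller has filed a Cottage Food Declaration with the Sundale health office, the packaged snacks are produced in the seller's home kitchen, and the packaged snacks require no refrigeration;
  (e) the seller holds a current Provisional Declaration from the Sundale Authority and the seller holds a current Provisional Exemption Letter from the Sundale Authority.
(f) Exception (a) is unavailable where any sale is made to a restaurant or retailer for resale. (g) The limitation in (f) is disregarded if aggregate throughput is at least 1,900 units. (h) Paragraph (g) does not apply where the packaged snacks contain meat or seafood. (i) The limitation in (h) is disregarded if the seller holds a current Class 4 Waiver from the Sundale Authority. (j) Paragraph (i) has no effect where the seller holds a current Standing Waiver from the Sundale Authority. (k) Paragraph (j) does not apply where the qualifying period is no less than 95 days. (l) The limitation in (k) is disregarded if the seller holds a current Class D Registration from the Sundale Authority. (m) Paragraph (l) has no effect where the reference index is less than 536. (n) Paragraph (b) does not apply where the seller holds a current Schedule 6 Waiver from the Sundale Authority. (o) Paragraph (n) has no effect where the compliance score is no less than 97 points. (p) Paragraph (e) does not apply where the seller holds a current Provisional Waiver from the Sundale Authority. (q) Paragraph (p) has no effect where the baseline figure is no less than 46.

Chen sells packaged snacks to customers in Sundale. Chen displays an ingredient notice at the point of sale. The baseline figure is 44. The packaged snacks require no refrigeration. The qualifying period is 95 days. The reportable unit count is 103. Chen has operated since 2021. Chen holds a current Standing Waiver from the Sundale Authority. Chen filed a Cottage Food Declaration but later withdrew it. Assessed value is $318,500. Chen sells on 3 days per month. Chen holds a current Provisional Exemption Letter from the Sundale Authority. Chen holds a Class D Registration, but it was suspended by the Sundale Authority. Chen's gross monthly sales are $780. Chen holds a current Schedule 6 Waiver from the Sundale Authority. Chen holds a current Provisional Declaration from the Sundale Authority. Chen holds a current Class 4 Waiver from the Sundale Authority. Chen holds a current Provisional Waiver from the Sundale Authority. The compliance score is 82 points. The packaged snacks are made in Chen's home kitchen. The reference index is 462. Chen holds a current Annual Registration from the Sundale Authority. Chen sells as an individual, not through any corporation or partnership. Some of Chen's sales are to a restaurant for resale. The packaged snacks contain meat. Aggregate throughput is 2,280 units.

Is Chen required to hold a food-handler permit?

All of (a)'s requirements are met (assessed value is $318,500, less than the $331,500 limit; a current Annual Registration is held). As to paragraphs (f)–(m): (f) would limit (a) — some sales are to a restaurant for resale — but (g) sets (f) aside: (g) applies — aggregate throughput is 2,280 units, meeting the 1,900 units threshold. (h) would limit (g) — the packaged snacks contain meat — but (i) sets (h) aside: (i) operates against (h): a current Class 4 Waiver is held. (j) is engaged (a current Standing Waiver is held), but yields to (k): (k) is engaged — the qualifying period is 95 days, meeting the 95 days threshold. (l) is inapplicable (no current Class D Registration is held), so (k) stands. (a) remains available.
All of (b)'s requirements are met (gross monthly sales are $780, under the $850 limit; an ingredient notice is displayed; the number of selling days per month is 3, below the 4 limit). However, paragraphs (n)–(o) must be considered: (n) is engaged — a current Schedule 6 Waiver is held. (o), which would lift (n), is not engaged — the compliance score is 82 points, short of 97 points. (b) is therefore removed.
Exception (c) does not apply: the reportable unit count is 103, not less than 99.
Exception (d) fails — the Cottage Food Declaration was withdrawn.
Exception (e)'s conditions are all satisfied: a current Provisional Declaration is held; a current Provisional Exemption Letter is held. However, paragraphs (p)–(q) must be considered: (p) is triggered — a current Provisional Waiver is held. (q) is not engaged (the baseline figure is 44, short of 46), so (p) stands. So (e) is unavailable.

No — exception (a) applies; Chen is not required to hold a food-handler permit.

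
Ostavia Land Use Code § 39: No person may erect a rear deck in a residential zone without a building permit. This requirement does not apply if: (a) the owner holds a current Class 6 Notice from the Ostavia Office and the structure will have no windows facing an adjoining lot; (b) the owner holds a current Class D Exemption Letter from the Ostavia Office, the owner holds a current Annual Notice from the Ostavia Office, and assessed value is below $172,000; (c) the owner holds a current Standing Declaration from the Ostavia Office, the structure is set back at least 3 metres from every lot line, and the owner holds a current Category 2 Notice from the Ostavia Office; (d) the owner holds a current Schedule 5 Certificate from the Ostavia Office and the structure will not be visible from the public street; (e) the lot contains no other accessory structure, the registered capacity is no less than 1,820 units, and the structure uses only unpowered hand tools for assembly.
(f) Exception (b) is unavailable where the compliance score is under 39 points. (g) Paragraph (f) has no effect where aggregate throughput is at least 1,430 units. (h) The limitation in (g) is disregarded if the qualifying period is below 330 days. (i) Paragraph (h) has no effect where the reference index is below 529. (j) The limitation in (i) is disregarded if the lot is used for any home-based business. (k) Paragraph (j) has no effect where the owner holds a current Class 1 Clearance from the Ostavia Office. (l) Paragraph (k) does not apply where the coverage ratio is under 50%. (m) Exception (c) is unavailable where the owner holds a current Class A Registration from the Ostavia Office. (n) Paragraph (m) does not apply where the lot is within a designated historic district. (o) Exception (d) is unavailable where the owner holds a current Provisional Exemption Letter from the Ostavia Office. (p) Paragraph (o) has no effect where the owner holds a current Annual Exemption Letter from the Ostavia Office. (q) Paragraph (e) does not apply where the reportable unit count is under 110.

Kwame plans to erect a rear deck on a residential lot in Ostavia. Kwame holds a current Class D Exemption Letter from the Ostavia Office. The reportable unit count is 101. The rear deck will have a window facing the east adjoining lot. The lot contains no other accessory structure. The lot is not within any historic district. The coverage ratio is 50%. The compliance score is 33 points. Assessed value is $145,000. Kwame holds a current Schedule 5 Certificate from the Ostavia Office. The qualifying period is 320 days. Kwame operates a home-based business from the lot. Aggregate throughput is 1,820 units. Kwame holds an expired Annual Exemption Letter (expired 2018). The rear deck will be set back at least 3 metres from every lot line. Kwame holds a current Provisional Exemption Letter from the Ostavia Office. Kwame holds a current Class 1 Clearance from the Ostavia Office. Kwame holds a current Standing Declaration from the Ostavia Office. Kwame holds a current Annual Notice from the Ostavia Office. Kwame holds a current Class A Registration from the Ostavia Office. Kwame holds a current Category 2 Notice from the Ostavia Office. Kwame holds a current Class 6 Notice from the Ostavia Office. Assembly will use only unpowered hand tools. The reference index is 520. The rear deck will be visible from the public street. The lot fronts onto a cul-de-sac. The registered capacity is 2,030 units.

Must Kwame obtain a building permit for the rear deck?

No — exception (b) applies; Kwame does not need a building permit.

Exception (a) does not apply: a window faces an adjoining lot.
Exception (b) is satisfied on its face — a current Class D Exemption Letter is held; a current Annual Notice is held; assessed value is $145,000, below the $172,000 limit. Applying paragraphs (f)–(l): (f) would limit (b) — the compliance score is 33 points, under the 39 points limit — but (g) sets (f) aside: (g) applies — aggregate throughput is 1,820 units, meeting the 1,430 units threshold. (h) would limit (g) — the qualifying period is 320 days, below the 330 days limit — but (i) sets (h) aside: (i) operates against (h): the reference index is 520, below the 529 limit. (j) would limit (i) — a home-based business operates on the lot — but (k) sets (j) aside: (k) is engaged — a current Class 1 Clearance is held. (l), which would lift (k), is not engaged — the coverage ratio is 50%, not under 50%. (b) remains available.
Exception (c)'s conditions are all satisfied: a current Standing Declaration is held; the setback is at least 3 m on every side; a current Category 2 Notice is held. Turning to paragraphs (m)–(n): (m) applies — a current Class A Registration is held. (n) is inapplicable (the lot is not in a historic district), so (m) stands. So (c) is unavailable.
Exception (d) fails — the structure will be visible from the street.
Exception (e) is satisfied on its face — the lot has no other accessory structure; the registered capacity is 2,030 units, meeting the 1,820 units threshold; assembly uses only hand tools. But applying paragraph (q): (q) operates against (e): the reportable unit count is 101, under the 110 limit. So (e) is unavailable.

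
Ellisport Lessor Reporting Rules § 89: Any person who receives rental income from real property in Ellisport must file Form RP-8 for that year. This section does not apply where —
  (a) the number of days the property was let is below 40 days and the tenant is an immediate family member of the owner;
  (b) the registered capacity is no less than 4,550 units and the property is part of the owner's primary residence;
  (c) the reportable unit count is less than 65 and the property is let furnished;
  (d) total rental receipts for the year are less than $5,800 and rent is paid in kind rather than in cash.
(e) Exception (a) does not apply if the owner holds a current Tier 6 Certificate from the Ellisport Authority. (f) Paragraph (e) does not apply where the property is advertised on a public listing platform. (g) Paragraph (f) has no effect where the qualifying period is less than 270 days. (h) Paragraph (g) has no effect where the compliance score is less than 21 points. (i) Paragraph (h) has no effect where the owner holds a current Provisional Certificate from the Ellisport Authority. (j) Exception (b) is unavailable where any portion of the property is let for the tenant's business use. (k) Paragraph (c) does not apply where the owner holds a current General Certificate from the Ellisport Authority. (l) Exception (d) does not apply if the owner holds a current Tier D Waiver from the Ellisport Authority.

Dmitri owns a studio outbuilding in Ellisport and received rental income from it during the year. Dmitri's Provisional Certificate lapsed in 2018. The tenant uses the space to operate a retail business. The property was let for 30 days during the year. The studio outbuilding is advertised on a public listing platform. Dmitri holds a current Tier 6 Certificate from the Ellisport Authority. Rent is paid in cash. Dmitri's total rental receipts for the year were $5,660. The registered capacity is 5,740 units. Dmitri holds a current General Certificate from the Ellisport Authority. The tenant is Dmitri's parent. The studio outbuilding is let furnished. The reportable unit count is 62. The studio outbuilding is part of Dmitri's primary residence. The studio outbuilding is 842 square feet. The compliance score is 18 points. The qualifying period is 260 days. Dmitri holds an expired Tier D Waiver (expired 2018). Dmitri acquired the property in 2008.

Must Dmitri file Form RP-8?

No — exception (a) applies; Dmitri is not required to file Form RP-8.

Exception (a): the number of days the property was let is 30 days, below the 40 days limit; the tenant is an immediate family member — every condition holds. As to paragraphs (e)–(i): (e) would limit (a) — a current Tier 6 Certificate is held — but (f) sets (e) aside: (f) operates against (e): the property is publicly advertised. (g) would limit (f) — the qualifying period is 260 days, less than the 270 days limit — but (h) sets (g) aside: (h) operates against (g): the compliance score is 18 points, less than the 21 points limit. (i), which would lift (h), is not engaged — there is no Provisional Certificate in force. Exception (a) stands.
Exception (b) is satisfied on its face — the registered capacity is 5,740 units, meeting the 4,550 units threshold; the studio outbuilding is part of the primary residence. But applying paragraph (j): (j) operates against (b): the space is let for business use. (b) is therefore removed.
Exception (c)'s conditions are all satisfied: the reportable unit count is 62, less than the 65 limit; the property is let furnished. But applying paragraph (k): (k) operates against (c): a current General Certificate is held. (c) is therefore removed.
Exception (d) does not apply: rent is paid in cash.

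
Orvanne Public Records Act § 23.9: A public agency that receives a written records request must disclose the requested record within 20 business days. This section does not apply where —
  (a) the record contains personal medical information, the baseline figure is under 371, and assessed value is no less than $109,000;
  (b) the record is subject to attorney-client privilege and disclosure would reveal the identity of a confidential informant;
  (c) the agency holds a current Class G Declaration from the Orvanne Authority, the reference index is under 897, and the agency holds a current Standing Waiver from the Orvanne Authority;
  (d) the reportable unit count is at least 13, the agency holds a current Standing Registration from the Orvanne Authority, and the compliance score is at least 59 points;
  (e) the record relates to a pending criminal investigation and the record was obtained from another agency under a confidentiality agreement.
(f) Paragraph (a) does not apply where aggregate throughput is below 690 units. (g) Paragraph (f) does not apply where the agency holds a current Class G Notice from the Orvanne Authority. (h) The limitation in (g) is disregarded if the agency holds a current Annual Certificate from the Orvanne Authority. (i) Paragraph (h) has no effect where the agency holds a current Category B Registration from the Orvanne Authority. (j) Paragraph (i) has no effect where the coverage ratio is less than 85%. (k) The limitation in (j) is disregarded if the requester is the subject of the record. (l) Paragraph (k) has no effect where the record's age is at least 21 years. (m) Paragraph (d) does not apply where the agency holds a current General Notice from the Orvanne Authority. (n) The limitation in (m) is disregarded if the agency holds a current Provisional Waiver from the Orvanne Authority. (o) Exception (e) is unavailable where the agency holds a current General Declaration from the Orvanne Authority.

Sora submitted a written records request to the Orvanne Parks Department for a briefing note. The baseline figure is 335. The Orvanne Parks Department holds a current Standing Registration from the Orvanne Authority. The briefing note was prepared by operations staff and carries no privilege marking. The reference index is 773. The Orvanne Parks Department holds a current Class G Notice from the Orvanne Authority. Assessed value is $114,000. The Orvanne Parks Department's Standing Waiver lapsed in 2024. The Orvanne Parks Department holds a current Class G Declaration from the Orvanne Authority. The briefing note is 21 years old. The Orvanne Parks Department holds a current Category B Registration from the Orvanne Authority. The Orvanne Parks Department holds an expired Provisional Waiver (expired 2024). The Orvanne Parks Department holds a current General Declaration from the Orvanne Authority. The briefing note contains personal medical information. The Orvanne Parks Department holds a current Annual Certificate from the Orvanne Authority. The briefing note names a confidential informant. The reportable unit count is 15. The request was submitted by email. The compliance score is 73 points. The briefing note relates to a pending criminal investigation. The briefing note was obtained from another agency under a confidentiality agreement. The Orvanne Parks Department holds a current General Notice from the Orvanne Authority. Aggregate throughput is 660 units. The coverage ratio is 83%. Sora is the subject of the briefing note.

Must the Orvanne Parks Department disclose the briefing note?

Yes — the Orvanne Parks Department must disclose the briefing note.

Exception (a)'s conditions are all satisfied: the briefing note contains personal medical information; the baseline figure is 335, under the 371 limit; assessed value is $114,000, meeting the $109,000 threshold. But: (f) operates against (a): aggregate throughput is 660 units, below the 690 units limit. (g) applies (a current Class G Notice is held), but is itself disapplied by (h): (h) is triggered — a current Annual Certificate is held. (i) would limit (h) — a current Category B Registration is held — but (j) sets (i) aside: (j) operates — the coverage ratio is 83%, less than the 85% limit. (k) is triggered (Sora is the subject of the briefing note), but is displaced by (l): (l) operates — the record's age is 21 years, meeting the 21 years threshold. Exception (a) does not apply.
Exception (b) fails — the briefing note carries no privilege marking.
Exception (c) fails — the Standing Waiver is not current.
All of (d)'s requirements are met (the reportable unit count is 15, meeting the 13 threshold; a current Standing Registration is held; the compliance score is 73 points, meeting the 59 points threshold). Turning to paragraphs (m)–(n): (m) operates against (d): a current General Notice is held. (n) is inapplicable (no current Provisional Waiver is held), so (m) stands. Exception (d) does not apply.
Exception (e) is satisfied on its face — the briefing note relates to a pending investigation; the briefing note was obtained under a confidentiality agreement. However, paragraph (o) must be considered: (o) applies — a current General Declaration is held. (e) is therefore removed.
No exception applies. The general rule governs.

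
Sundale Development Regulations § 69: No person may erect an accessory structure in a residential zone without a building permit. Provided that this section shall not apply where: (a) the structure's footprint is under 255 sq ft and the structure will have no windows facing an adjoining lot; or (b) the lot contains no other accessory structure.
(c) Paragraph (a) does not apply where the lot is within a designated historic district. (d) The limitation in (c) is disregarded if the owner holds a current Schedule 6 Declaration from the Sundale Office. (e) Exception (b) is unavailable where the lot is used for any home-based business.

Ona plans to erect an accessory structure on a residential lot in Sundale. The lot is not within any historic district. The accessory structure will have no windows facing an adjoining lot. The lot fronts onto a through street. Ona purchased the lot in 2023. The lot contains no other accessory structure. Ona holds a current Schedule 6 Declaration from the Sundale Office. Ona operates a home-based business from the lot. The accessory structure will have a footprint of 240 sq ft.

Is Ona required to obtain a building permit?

No — exception (a) applies; Ona does not need a building permit.

All of (a)'s requirements are met (the structure's footprint is 240 sq ft, under the 255 sq ft limit; no windows face an adjoining lot). Under paragraphs (c)–(d): (c) is not engaged — the lot is not in a historic district. So (a) applies.
Exception (b)'s conditions are all satisfied: the lot has no other accessory structure. However, paragraph (e) must be considered: (e) operates against (b): a home-based business operates on the lot. Exception (b) does not apply.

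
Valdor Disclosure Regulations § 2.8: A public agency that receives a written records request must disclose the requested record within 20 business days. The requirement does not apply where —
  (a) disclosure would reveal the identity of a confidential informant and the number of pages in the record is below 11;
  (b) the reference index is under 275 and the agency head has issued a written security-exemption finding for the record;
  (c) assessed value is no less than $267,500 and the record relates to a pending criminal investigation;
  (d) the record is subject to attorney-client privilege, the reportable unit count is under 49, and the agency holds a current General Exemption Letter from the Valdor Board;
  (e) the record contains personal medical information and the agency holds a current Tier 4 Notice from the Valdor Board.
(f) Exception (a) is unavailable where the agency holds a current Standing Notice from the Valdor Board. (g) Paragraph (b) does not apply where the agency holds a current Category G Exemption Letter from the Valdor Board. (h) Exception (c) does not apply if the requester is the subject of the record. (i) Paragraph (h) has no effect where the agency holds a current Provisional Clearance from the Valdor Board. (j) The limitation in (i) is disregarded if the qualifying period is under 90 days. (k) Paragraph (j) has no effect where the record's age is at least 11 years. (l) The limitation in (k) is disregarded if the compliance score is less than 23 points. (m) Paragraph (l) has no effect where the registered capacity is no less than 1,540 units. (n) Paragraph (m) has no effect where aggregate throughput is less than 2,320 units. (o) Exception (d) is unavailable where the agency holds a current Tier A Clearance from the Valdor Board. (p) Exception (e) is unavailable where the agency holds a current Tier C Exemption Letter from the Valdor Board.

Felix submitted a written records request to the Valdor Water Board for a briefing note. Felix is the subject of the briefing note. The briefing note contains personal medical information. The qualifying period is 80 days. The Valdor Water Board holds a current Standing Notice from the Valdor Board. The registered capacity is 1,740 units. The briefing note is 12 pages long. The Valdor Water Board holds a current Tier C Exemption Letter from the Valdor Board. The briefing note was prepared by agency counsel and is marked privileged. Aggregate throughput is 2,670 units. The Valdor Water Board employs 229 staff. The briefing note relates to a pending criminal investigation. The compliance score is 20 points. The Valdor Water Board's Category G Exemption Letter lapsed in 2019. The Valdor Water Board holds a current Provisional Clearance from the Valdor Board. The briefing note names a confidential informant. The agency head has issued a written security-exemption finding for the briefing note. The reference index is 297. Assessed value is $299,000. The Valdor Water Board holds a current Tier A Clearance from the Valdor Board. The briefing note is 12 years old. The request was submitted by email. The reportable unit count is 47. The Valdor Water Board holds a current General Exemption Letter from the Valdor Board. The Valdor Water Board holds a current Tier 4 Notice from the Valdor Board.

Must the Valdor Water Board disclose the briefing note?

No — exception (c) applies; the Valdor Water Board is not required to disclose the briefing note.

Exception (a) fails — the number of pages in the record is 12, not below 11.
Exception (b) does not apply: the reference index is 297, not under 275.
All of (c)'s requirements are met (assessed value is $299,000, meeting the $267,500 threshold; the briefing note relates to a pending investigation). Applying paragraphs (h)–(n): (h) is triggered (Felix is the subject of the briefing note), but is displaced by (i): (i) is triggered — a current Provisional Clearance is held. (j) operates (the qualifying period is 80 days, under the 90 days limit), but is itself disapplied by (k): (k) is engaged — the record's age is 12 years, meeting the 11 years threshold. (l) is triggered (the compliance score is 20 points, less than the 23 points limit), but is overridden by (m): (m) operates against (l): the registered capacity is 1,740 units, meeting the 1,540 units threshold. (n) is not triggered (aggregate throughput is 2,670 units, not less than 2,320 units), so (m) stands. (c) remains available.
All of (d)'s requirements are met (the briefing note is privileged; the reportable unit count is 47, under the 49 limit; a current General Exemption Letter is held). However, paragraph (o) must be considered: (o) is triggered — a current Tier A Clearance is held. So (d) is unavailable.
All of (e)'s requirements are met (the briefing note contains personal medical information; a current Tier 4 Notice is held). Turning to paragraph (p): (p) is engaged — a current Tier C Exemption Letter is held. (e) is therefore removed.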